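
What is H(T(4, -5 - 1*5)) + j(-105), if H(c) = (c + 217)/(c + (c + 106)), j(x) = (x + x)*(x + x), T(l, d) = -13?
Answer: 882051/20 ≈ 44103.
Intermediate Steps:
j(x) = 4*x² (j(x) = (2*x)*(2*x) = 4*x²)
H(c) = (217 + c)/(106 + 2*c) (H(c) = (217 + c)/(c + (106 + c)) = (217 + c)/(106 + 2*c))
H(T(4, -5 - 1*5)) + j(-105) = (217 - 13)/(2*(53 - 13)) + 4*(-105)² = (½)*204/40 + 4*11025 = (½)*(1/40)*204 + 44100 = 51/20 + 44100 = 882051/20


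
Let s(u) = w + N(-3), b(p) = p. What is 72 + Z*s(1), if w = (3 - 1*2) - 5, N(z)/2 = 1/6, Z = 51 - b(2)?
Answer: -323/3 ≈ -107.67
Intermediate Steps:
Z = 49 (Z = 51 - 1*2 = 51 - 2 = 49)
N(z) = ⅓ (N(z) = 2*(1/6) = 2*(1*(⅙)) = 2*(⅙) = ⅓)
w = -4 (w = (3 - 2) - 5 = 1 - 5 = -4)
s(u) = -11/3 (s(u) = -4 + ⅓ = -11/3)
72 + Z*s(1) = 72 + 49*(-11/3) = 72 - 539/3 = -323/3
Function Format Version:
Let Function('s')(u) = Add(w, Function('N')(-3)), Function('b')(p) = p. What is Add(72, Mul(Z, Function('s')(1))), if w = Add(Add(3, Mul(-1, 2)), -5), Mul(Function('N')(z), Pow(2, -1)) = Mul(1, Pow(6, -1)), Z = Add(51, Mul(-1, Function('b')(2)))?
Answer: Rational(-323, 3) ≈ -107.67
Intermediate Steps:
Z = 49 (Z = Add(51, Mul(-1, 2)) = Add(51, -2) = 49)
Function('N')(z) = Rational(1, 3) (Function('N')(z) = Mul(2, Mul(1, Pow(6, -1))) = Mul(2, Mul(1, Rational(1, 6))) = Mul(2, Rational(1, 6)) = Rational(1, 3))
w = -4 (w = Add(Add(3, -2), -5) = Add(1, -5) = -4)
Function('s')(u) = Rational(-11, 3) (Function('s')(u) = Add(-4, Rational(1, 3)) = Rational(-11, 3))
Add(72, Mul(Z, Function('s')(1))) = Add(72, Mul(49, Rational(-11, 3))) = Add(72, Rational(-539, 3)) = Rational(-323, 3)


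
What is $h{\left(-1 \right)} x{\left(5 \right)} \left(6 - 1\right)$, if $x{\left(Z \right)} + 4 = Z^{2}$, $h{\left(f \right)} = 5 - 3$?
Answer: $210$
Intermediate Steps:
$h{\left(f \right)} = 2$ ($h{\left(f \right)} = 5 - 3 = 2$)
$x{\left(Z \right)} = -4 + Z^{2}$
$h{\left(-1 \right)} x{\left(5 \right)} \left(6 - 1\right) = 2 \left(-4 + 5^{2}\right) \left(6 - 1\right) = 2 \left(-4 + 25\right) \left(6 + \left(-1 + 0\right)\right) = 2 \cdot 21 \left(6 - 1\right) = 2 \cdot 21 \cdot 5 = 2 \cdot 105 = 210$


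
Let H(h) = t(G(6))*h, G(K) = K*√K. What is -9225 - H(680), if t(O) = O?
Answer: -9225 - 4080*√6 ≈ -19219.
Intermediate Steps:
G(K) = K^(3/2)
H(h) = 6*h*√6 (H(h) = 6^(3/2)*h = (6*√6)*h = 6*h*√6)
-9225 - H(680) = -9225 - 6*680*√6 = -9225 - 4080*√6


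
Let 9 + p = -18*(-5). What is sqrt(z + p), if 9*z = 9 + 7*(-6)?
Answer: 2*sqrt(174)/3 ≈ 8.7939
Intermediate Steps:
z = -11/3 (z = (9 + 7*(-6))/9 = (9 - 42)/9 = (1/9)*(-33) = -11/3 ≈ -3.6667)
p = 81 (p = -9 - 18*(-5) = -9 + 90 = 81)
sqrt(z + p) = sqrt(-11/3 + 81) = sqrt(232/3) = 2*sqrt(174)/3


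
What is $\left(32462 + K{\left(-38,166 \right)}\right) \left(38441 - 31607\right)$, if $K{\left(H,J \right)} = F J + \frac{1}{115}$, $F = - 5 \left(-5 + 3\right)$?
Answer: $\frac{26816827854}{115} \approx 2.3319 \cdot 10^{8}$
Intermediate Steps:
$F = 10$ ($F = \left(-5\right) \left(-2\right) = 10$)
$K{\left(H,J \right)} = \frac{1}{115} + 10 J$ ($K{\left(H,J \right)} = 10 J + \frac{1}{115} = \frac{1}{115} + 10 J$)
$\left(32462 + K{\left(-38,166 \right)}\right) \left(38441 - 31607\right) = \left(32462 + \left(\frac{1}{115} + 10 \cdot 166\right)\right) \left(38441 - 31607\right) = \left(32462 + \left(\frac{1}{115} + 1660\right)\right) 6834 = \left(32462 + \frac{190901}{115}\right) 6834 = \frac{3924031}{115} \cdot 6834 = \frac{26816827854}{115}$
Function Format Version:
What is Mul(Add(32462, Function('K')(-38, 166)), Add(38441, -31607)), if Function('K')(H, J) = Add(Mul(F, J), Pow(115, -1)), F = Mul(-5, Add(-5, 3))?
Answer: Rational(26816827854, 115) ≈ 2.3319e+8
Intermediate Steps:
F = 10 (F = Mul(-5, -2) = 10)
Function('K')(H, J) = Add(Rational(1, 115), Mul(10, J)) (Function('K')(H, J) = Add(Mul(10, J), Pow(115, -1)) = Add(Mul(10, J), Rational(1, 115)) = Add(Rational(1, 115), Mul(10, J)))
Mul(Add(32462, Function('K')(-38, 166)), Add(38441, -31607)) = Mul(Add(32462, Add(Rational(1, 115), Mul(10, 166))), Add(38441, -31607)) = Mul(Add(32462, Add(Rational(1, 115), 1660)), 6834) = Mul(Add(32462, Rational(190901, 115)), 6834) = Mul(Rational(3924031, 115), 6834) = Rational(26816827854, 115)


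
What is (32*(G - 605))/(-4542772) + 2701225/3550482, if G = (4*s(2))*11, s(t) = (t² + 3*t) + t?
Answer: 236149955449/310173658002 ≈ 0.76135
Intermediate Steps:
s(t) = t² + 4*t
G = 528 (G = (4*(2*(4 + 2)))*11 = (4*(2*6))*11 = (4*12)*11 = 48*11 = 528)
(32*(G - 605))/(-4542772) + 2701225/3550482 = (32*(528 - 605))/(-4542772) + 2701225/3550482 = (32*(-77))*(-1/4542772) + 2701225*(1/3550482) = -2464*(-1/4542772) + 2701225/3550482 = 616/1135693 + 2701225/3550482 = 236149955449/310173658002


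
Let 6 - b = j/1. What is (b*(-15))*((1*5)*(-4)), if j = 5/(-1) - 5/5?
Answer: 3600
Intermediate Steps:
j = -6 (j = 5*(-1) - 5*1/5 = -5 - 1 = -6)
b = 12 (b = 6 - (-6)/1 = 6 - (-6) = 6 - 1*(-6) = 6 + 6 = 12)
(b*(-15))*((1*5)*(-4)) = (12*(-15))*((1*5)*(-4)) = -900*(-4) = -180*(-20) = 3600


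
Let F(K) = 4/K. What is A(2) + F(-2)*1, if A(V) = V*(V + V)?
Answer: 6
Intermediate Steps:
A(V) = 2*V² (A(V) = V*(2*V) = 2*V²)
A(2) + F(-2)*1 = 2*2² + (4/(-2))*1 = 2*4 + (4*(-½))*1 = 8 - 2*1 = 8 - 2 = 6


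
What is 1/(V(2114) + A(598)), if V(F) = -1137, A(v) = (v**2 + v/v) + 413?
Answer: 1/356881 ≈ 2.8021e-6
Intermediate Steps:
A(v) = 414 + v**2 (A(v) = (v**2 + 1) + 413 = (1 + v**2) + 413 = 414 + v**2)
1/(V(2114) + A(598)) = 1/(-1137 + (414 + 598**2)) = 1/(-1137 + (414 + 357604)) = 1/(-1137 + 358018) = 1/356881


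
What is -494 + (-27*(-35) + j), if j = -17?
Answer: 434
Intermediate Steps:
-494 + (-27*(-35) + j) = -494 + (-27*(-35) - 17) = -494 + (945 - 17) = -494 + 928 = 434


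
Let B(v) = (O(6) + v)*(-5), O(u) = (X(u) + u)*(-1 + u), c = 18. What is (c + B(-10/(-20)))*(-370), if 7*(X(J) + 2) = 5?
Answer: 265105/7 ≈ 37872.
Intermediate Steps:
X(J) = -9/7 (X(J) = -2 + (⅐)*5 = -2 + 5/7 = -9/7)
O(u) = (-1 + u)*(-9/7 + u) (O(u) = (-9/7 + u)*(-1 + u) = (-1 + u)*(-9/7 + u))
B(v) = -825/7 - 5*v (B(v) = ((9/7 + 6² - 16/7*6) + v)*(-5) = ((9/7 + 36 - 96/7) + v)*(-5) = (165/7 + v)*(-5) = -825/7 - 5*v)
(c + B(-10/(-20)))*(-370) = (18 + (-825/7 - (-50)/(-20)))*(-370) = (18 + (-825/7 - (-50)*(-1)/20))*(-370) = (18 + (-825/7 - 5*½))*(-370) = (18 + (-825/7 - 5/2))*(-370) = (18 - 1685/14)*(-370) = -1433/14*(-370) = 265105/7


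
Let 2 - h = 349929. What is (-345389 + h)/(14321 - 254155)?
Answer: 347658/119917 ≈ 2.8992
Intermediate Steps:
h = -349927 (h = 2 - 1*349929 = 2 - 349929 = -349927)
(-345389 + h)/(14321 - 254155) = (-345389 - 349927)/(14321 - 254155) = -695316/(-239834) = -695316*(-1/239834) = 347658/119917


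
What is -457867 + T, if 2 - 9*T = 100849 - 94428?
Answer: -4127222/9 ≈ -4.5858e+5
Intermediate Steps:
T = -6419/9 (T = 2/9 - (100849 - 94428)/9 = 2/9 - ⅑*6421 = 2/9 - 6421/9 = -6419/9 ≈ -713.22)
-457867 + T = -457867 - 6419/9 = -4127222/9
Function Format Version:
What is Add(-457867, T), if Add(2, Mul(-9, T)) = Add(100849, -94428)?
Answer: Rational(-4127222, 9) ≈ -4.5858e+5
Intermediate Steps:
T = Rational(-6419, 9) (T = Add(Rational(2, 9), Mul(Rational(-1, 9), Add(100849, -94428))) = Add(Rational(2, 9), Mul(Rational(-1, 9), 6421)) = Add(Rational(2, 9), Rational(-6421, 9)) = Rational(-6419, 9) ≈ -713.22)
Add(-457867, T) = Add(-457867, Rational(-6419, 9)) = Rational(-4127222, 9)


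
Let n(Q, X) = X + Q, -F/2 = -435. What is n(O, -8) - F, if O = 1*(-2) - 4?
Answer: -884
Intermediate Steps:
F = 870 (F = -2*(-435) = 870)
O = -6 (O = -2 - 4 = -6)
n(Q, X) = Q + X
n(O, -8) - F = (-6 - 8) - 1*870 = -14 - 870 = -884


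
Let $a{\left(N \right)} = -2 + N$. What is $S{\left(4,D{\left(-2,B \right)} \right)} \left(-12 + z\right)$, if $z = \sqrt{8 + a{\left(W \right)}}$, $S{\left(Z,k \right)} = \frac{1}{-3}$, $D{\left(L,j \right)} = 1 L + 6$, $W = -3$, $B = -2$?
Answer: $4 - \frac{\sqrt{3}}{3} \approx 3.4226$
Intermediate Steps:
$D{\left(L,j \right)} = 6 + L$ ($D{\left(L,j \right)} = L + 6 = 6 + L$)
$S{\left(Z,k \right)} = - \frac{1}{3}$
$z = \sqrt{3}$ ($z = \sqrt{8 - 5} = \sqrt{3} \approx 1.732$)
$S{\left(4,D{\left(-2,B \right)} \right)} \left(-12 + z\right) = - \frac{-12 + \sqrt{3}}{3} = 4 - \frac{\sqrt{3}}{3}$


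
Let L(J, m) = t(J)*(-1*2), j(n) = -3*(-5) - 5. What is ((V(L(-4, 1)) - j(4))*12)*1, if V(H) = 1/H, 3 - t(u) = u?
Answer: -846/7 ≈ -120.86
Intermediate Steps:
t(u) = 3 - u
j(n) = 10 (j(n) = 15 - 5 = 10)
L(J, m) = -6 + 2*J (L(J, m) = (3 - J)*(-1*2) = (3 - J)*(-2) = -6 + 2*J)
((V(L(-4, 1)) - j(4))*12)*1 = ((1/(-6 + 2*(-4)) - 1*10)*12)*1 = ((1/(-6 - 8) - 10)*12)*1 = ((1/(-14) - 10)*12)*1 = ((-1/14 - 10)*12)*1 = -141/14*12*1 = -846/7*1 = -846/7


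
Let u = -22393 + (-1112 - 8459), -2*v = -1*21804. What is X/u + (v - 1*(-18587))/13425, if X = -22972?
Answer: 312746374/107279175 ≈ 2.9153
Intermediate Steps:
v = 10902 (v = -(-1)*21804/2 = -½*(-21804) = 10902)
u = -31964 (u = -22393 - 9571 = -31964)
X/u + (v - 1*(-18587))/13425 = -22972/(-31964) + (10902 - 1*(-18587))/13425 = -22972*(-1/31964) + (10902 + 18587)*(1/13425) = 5743/7991 + 29489*(1/13425) = 5743/7991 + 29489/13425 = 312746374/107279175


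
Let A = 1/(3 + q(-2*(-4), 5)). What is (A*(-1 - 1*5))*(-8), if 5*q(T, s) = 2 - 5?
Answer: 20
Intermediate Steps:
q(T, s) = -⅗ (q(T, s) = (2 - 5)/5 = (⅕)*(-3) = -⅗)
A = 5/12 (A = 1/(3 - ⅗) = 1/(12/5) = 5/12 ≈ 0.41667)
(A*(-1 - 1*5))*(-8) = (5*(-1 - 1*5)/12)*(-8) = (5*(-1 - 5)/12)*(-8) = ((5/12)*(-6))*(-8) = -5/2*(-8) = 20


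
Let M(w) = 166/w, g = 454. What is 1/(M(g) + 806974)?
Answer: 227/183183181 ≈ 1.2392e-6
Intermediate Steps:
1/(M(g) + 806974) = 1/(166/454 + 806974) = 1/(166*(1/454) + 806974) = 1/(83/227 + 806974) = 1/(183183181/227) = 227/183183181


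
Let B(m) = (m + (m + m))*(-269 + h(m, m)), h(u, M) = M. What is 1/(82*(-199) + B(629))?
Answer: 1/663002 ≈ 1.5083e-6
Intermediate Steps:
B(m) = 3*m*(-269 + m) (B(m) = (m + (m + m))*(-269 + m) = (m + 2*m)*(-269 + m) = (3*m)*(-269 + m) = 3*m*(-269 + m))
1/(82*(-199) + B(629)) = 1/(82*(-199) + 3*629*(-269 + 629)) = 1/(-16318 + 3*629*360) = 1/(-16318 + 679320) = 1/663002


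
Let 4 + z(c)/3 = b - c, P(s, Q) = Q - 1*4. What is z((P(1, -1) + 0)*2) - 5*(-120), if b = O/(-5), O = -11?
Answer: 3123/5 ≈ 624.60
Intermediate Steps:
P(s, Q) = -4 + Q (P(s, Q) = Q - 4 = -4 + Q)
b = 11/5 (b = -11/(-5) = -11*(-1/5) = 11/5 ≈ 2.2000)
z(c) = -27/5 - 3*c (z(c) = -12 + 3*(11/5 - c) = -12 + (33/5 - 3*c) = -27/5 - 3*c)
z((P(1, -1) + 0)*2) - 5*(-120) = (-27/5 - 3*((-4 - 1) + 0)*2) - 5*(-120) = (-27/5 - 3*(-5 + 0)*2) + 600 = (-27/5 - (-15)*2) + 600 = (-27/5 - 3*(-10)) + 600 = (-27/5 + 30) + 600 = 123/5 + 600 = 3123/5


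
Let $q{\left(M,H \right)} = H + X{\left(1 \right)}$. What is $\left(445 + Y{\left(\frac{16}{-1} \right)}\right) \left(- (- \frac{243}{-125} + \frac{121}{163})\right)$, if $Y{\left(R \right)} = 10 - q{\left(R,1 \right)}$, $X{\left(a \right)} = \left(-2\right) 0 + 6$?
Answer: $- \frac{24520832}{20375} \approx -1203.5$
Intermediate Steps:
$X{\left(a \right)} = 6$ ($X{\left(a \right)} = 0 + 6 = 6$)
$q{\left(M,H \right)} = 6 + H$ ($q{\left(M,H \right)} = H + 6 = 6 + H$)
$Y{\left(R \right)} = 3$ ($Y{\left(R \right)} = 10 - \left(6 + 1\right) = 10 - 7 = 3$)
$\left(445 + Y{\left(\frac{16}{-1} \right)}\right) \left(- (- \frac{243}{-125} + \frac{121}{163})\right) = \left(445 + 3\right) \left(- (- \frac{243}{-125} + \frac{121}{163})\right) = 448 \left(- (\left(-243\right) \left(- \frac{1}{125}\right) + 121 \cdot \frac{1}{163})\right) = 448 \left(- (\frac{243}{125} + \frac{121}{163})\right) = 448 \left(\left(-1\right) \frac{54734}{20375}\right) = 448 \left(- \frac{54734}{20375}\right) = - \frac{24520832}{20375}$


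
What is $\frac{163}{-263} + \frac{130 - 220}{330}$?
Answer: $- \frac{2582}{2893} \approx -0.8925$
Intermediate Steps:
$\frac{163}{-263} + \frac{130 - 220}{330} = 163 \left(- \frac{1}{263}\right) + \left(130 - 220\right) \frac{1}{330} = - \frac{163}{263} - \frac{3}{11} = - \frac{2582}{2893}$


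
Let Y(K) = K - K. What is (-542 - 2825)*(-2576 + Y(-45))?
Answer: 8673392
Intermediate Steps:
Y(K) = 0
(-542 - 2825)*(-2576 + Y(-45)) = (-542 - 2825)*(-2576 + 0) = -3367*(-2576) = 8673392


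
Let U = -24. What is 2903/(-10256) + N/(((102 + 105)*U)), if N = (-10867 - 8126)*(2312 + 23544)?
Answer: 209855537831/2122992 ≈ 98849.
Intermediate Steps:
N = -491083008 (N = -18993*25856 = -491083008)
2903/(-10256) + N/(((102 + 105)*U)) = 2903/(-10256) - 491083008*(-1/(24*(102 + 105))) = 2903*(-1/10256) - 491083008/(207*(-24)) = -2903/10256 - 491083008/(-4968) = -2903/10256 - 491083008*(-1/4968) = -2903/10256 + 20461792/207 = 209855537831/2122992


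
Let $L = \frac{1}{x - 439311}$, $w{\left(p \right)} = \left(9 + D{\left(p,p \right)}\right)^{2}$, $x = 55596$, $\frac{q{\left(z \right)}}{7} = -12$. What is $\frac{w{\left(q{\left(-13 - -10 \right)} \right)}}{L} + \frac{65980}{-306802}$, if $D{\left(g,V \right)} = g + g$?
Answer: $- \frac{1488096914292905}{153401} \approx -9.7007 \cdot 10^{9}$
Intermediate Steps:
$q{\left(z \right)} = -84$ ($q{\left(z \right)} = 7 \left(-12\right) = -84$)
$D{\left(g,V \right)} = 2 g$
$w{\left(p \right)} = \left(9 + 2 p\right)^{2}$
$L = - \frac{1}{383715}$ ($L = \frac{1}{55596 - 439311} = \frac{1}{-383715} = - \frac{1}{383715} \approx -2.6061 \cdot 10^{-6}$)
$\frac{w{\left(q{\left(-13 - -10 \right)} \right)}}{L} + \frac{65980}{-306802} = \frac{\left(9 + 2 \left(-84\right)\right)^{2}}{- \frac{1}{383715}} + \frac{65980}{-306802} = \left(9 - 168\right)^{2} \left(-383715\right) + 65980 \left(- \frac{1}{306802}\right) = \left(-159\right)^{2} \left(-383715\right) - \frac{32990}{153401} = 25281 \left(-383715\right) - \frac{32990}{153401} = -9700698915 - \frac{32990}{153401} = - \frac{1488096914292905}{153401}$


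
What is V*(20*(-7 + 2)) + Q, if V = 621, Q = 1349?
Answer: -60751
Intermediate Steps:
V*(20*(-7 + 2)) + Q = 621*(20*(-7 + 2)) + 1349 = 621*(20*(-5)) + 1349 = 621*(-100) + 1349 = -62100 + 1349 = -60751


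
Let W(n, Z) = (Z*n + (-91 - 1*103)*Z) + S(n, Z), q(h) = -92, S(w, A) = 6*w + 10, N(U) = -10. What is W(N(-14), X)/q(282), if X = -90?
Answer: -9155/46 ≈ -199.02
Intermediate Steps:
S(w, A) = 10 + 6*w
W(n, Z) = 10 - 194*Z + 6*n + Z*n (W(n, Z) = (Z*n + (-91 - 1*103)*Z) + (10 + 6*n) = (Z*n + (-91 - 103)*Z) + (10 + 6*n) = (Z*n - 194*Z) + (10 + 6*n) = (-194*Z + Z*n) + (10 + 6*n) = 10 - 194*Z + 6*n + Z*n)
W(N(-14), X)/q(282) = (10 - 194*(-90) + 6*(-10) - 90*(-10))/(-92) = (10 + 17460 - 60 + 900)*(-1/92) = 18310*(-1/92) = -9155/46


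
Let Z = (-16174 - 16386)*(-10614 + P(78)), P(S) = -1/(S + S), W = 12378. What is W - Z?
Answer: -13477607158/39 ≈ -3.4558e+8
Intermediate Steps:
P(S) = -1/(2*S)
Z = 13478089900/39 (Z = (-16174 - 16386)*(-10614 - ½/78) = -32560*(-10614 - ½*1/78) = -32560*(-10614 - 1/156) = -32560*(-1655785/156) = 13478089900/39 ≈ 3.4559e+8)
W - Z = 12378 - 1*13478089900/39 = 12378 - 13478089900/39 = -13477607158/39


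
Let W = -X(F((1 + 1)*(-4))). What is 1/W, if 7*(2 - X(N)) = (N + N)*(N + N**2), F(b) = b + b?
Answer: -7/7694 ≈ -0.00090980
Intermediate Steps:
F(b) = 2*b
X(N) = 2 - 2*N*(N + N**2)/7 (X(N) = 2 - (N + N)*(N + N**2)/7 = 2 - 2*N*(N + N**2)/7)
W = -7694/7 (W = -(2 - 2*64*(1 + 1)**2/7 - 2*(-512*(1 + 1)**3)/7) = -(2 - 2*(2*(2*(-4)))**2/7 - 2*(2*(2*(-4)))**3/7) = -(2 - 2*(2*(-8))**2/7 - 2*(2*(-8))**3/7) = -(2 - 2/7*(-16)**2 - 2/7*(-16)**3) = -(2 - 2/7*256 - 2/7*(-4096)) = -(2 - 512/7 + 8192/7) = -1*7694/7 = -7694/7 ≈ -1099.1)
1/W = 1/(-7694/7) = -7/7694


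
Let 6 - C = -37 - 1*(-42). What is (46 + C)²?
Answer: 2209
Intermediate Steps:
C = 1 (C = 6 - (-37 - 1*(-42)) = 6 - (-37 + 42) = 6 - 1*5 = 6 - 5 = 1)
(46 + C)² = (46 + 1)² = 47² = 2209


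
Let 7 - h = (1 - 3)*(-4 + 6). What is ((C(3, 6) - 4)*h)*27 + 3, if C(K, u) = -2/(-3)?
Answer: -987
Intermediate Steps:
C(K, u) = ⅔ (C(K, u) = -2*(-⅓) = ⅔)
h = 11 (h = 7 - (1 - 3)*(-4 + 6) = 7 - (-2)*2 = 7 - 1*(-4) = 7 + 4 = 11)
((C(3, 6) - 4)*h)*27 + 3 = ((⅔ - 4)*11)*27 + 3 = -10/3*11*27 + 3 = -110/3*27 + 3 = -990 + 3 = -987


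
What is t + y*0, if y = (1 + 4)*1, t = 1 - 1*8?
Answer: -7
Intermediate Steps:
t = -7 (t = 1 - 8 = -7)
y = 5 (y = 5*1 = 5)
t + y*0 = -7 + 5*0 = -7 + 0 = -7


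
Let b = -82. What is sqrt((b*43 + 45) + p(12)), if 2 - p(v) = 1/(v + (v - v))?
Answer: I*sqrt(125247)/6 ≈ 58.984*I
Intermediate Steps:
p(v) = 2 - 1/v (p(v) = 2 - 1/(v + (v - v)) = 2 - 1/(v + 0) = 2 - 1/v)
sqrt((b*43 + 45) + p(12)) = sqrt((-82*43 + 45) + (2 - 1/12)) = sqrt((-3526 + 45) + (2 - 1*1/12)) = sqrt(-3481 + (2 - 1/12)) = sqrt(-3481 + 23/12) = sqrt(-41749/12) = I*sqrt(125247)/6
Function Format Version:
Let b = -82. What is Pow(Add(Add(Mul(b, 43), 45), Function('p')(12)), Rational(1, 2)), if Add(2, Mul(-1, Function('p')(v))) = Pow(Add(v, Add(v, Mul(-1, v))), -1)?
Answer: Mul(Rational(1, 6), I, Pow(125247, Rational(1, 2))) ≈ Mul(58.984, I)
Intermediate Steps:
Function('p')(v) = Add(2, Mul(-1, Pow(v, -1))) (Function('p')(v) = Add(2, Mul(-1, Pow(Add(v, Add(v, Mul(-1, v))), -1))) = Add(2, Mul(-1, Pow(Add(v, 0), -1))) = Add(2, Mul(-1, Pow(v, -1))))
Pow(Add(Add(Mul(b, 43), 45), Function('p')(12)), Rational(1, 2)) = Pow(Add(Add(Mul(-82, 43), 45), Add(2, Mul(-1, Pow(12, -1)))), Rational(1, 2)) = Pow(Add(Add(-3526, 45), Add(2, Mul(-1, Rational(1, 12)))), Rational(1, 2)) = Pow(Add(-3481, Add(2, Rational(-1, 12))), Rational(1, 2)) = Pow(Add(-3481, Rational(23, 12)), Rational(1, 2)) = Pow(Rational(-41749, 12), Rational(1, 2)) = Mul(Rational(1, 6), I, Pow(125247, Rational(1, 2)))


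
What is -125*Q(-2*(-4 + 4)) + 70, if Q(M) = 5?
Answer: -555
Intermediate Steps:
-125*Q(-2*(-4 + 4)) + 70 = -125*5 + 70 = -625 + 70 = -555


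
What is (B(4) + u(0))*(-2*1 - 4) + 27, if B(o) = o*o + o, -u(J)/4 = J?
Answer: -93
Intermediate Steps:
u(J) = -4*J
B(o) = o + o**2 (B(o) = o**2 + o = o + o**2)
(B(4) + u(0))*(-2*1 - 4) + 27 = (4*(1 + 4) - 4*0)*(-2*1 - 4) + 27 = (4*5 + 0)*(-2 - 4) + 27 = (20 + 0)*(-6) + 27 = 20*(-6) + 27 = -120 + 27 = -93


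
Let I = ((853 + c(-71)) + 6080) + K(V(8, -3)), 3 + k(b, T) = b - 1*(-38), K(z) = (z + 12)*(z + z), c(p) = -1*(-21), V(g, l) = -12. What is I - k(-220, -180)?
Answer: 7139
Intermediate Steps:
c(p) = 21
K(z) = 2*z*(12 + z) (K(z) = (12 + z)*(2*z) = 2*z*(12 + z))
k(b, T) = 35 + b (k(b, T) = -3 + (b - 1*(-38)) = -3 + (b + 38) = -3 + (38 + b) = 35 + b)
I = 6954 (I = ((853 + 21) + 6080) + 2*(-12)*(12 - 12) = (874 + 6080) + 2*(-12)*0 = 6954 + 0 = 6954)
I - k(-220, -180) = 6954 - (35 - 220) = 6954 - 1*(-185) = 6954 + 185 = 7139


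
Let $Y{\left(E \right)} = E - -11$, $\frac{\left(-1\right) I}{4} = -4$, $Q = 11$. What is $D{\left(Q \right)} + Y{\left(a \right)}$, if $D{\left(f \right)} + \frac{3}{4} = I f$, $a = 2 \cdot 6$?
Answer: $\frac{793}{4} \approx 198.25$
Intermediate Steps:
$I = 16$ ($I = \left(-4\right) \left(-4\right) = 16$)
$a = 12$
$Y{\left(E \right)} = 11 + E$ ($Y{\left(E \right)} = E + 11 = 11 + E$)
$D{\left(f \right)} = - \frac{3}{4} + 16 f$
$D{\left(Q \right)} + Y{\left(a \right)} = \left(- \frac{3}{4} + 16 \cdot 11\right) + \left(11 + 12\right) = \left(- \frac{3}{4} + 176\right) + 23 = \frac{701}{4} + 23 = \frac{793}{4}$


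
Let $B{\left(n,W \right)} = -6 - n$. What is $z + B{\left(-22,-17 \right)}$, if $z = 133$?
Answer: $149$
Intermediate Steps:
$z + B{\left(-22,-17 \right)} = 133 - -16 = 133 + \left(-6 + 22\right) = 133 + 16 = 149$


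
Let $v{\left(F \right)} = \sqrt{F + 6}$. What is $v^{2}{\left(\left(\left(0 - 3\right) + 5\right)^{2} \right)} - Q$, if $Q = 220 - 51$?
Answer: $-159$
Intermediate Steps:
$v{\left(F \right)} = \sqrt{6 + F}$
$Q = 169$ ($Q = 220 - 51 = 169$)
$v^{2}{\left(\left(\left(0 - 3\right) + 5\right)^{2} \right)} - Q = \left(\sqrt{6 + \left(\left(0 - 3\right) + 5\right)^{2}}\right)^{2} - 169 = \left(\sqrt{6 + \left(-3 + 5\right)^{2}}\right)^{2} - 169 = \left(\sqrt{6 + 2^{2}}\right)^{2} - 169 = \left(\sqrt{6 + 4}\right)^{2} - 169 = \left(\sqrt{10}\right)^{2} - 169 = 10 - 169 = -159$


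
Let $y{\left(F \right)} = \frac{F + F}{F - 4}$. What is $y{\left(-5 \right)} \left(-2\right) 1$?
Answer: $- \frac{20}{9} \approx -2.2222$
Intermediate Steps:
$y{\left(F \right)} = \frac{2 F}{-4 + F}$
$y{\left(-5 \right)} \left(-2\right) 1 = 2 \left(-5\right) \frac{1}{-4 - 5} \left(-2\right) 1 = 2 \left(-5\right) \frac{1}{-9} \left(-2\right) 1 = 2 \left(-5\right) \left(- \frac{1}{9}\right) \left(-2\right) 1 = \frac{10}{9} \left(-2\right) 1 = \left(- \frac{20}{9}\right) 1 = - \frac{20}{9}$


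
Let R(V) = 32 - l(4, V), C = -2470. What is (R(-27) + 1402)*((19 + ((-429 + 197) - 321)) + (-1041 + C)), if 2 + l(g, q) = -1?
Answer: -5812665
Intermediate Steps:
l(g, q) = -3 (l(g, q) = -2 - 1 = -3)
R(V) = 35 (R(V) = 32 - 1*(-3) = 32 + 3 = 35)
(R(-27) + 1402)*((19 + ((-429 + 197) - 321)) + (-1041 + C)) = (35 + 1402)*((19 + ((-429 + 197) - 321)) + (-1041 - 2470)) = 1437*((19 + (-232 - 321)) - 3511) = 1437*((19 - 553) - 3511) = 1437*(-534 - 3511) = 1437*(-4045) = -5812665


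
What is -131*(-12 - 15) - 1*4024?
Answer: -487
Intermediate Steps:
-131*(-12 - 15) - 1*4024 = -131*(-27) - 4024 = 3537 - 4024 = -487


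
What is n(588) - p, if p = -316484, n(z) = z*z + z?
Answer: 662816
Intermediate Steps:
n(z) = z + z² (n(z) = z² + z = z + z²)
n(588) - p = 588*(1 + 588) - 1*(-316484) = 588*589 + 316484 = 346332 + 316484 = 662816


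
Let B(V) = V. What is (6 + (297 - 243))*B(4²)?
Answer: 960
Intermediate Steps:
(6 + (297 - 243))*B(4²) = (6 + (297 - 243))*4² = (6 + 54)*16 = 60*16 = 960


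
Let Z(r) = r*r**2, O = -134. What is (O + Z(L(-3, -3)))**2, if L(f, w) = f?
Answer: 25921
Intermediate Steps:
Z(r) = r**3
(O + Z(L(-3, -3)))**2 = (-134 + (-3)**3)**2 = (-134 - 27)**2 = (-161)**2 = 25921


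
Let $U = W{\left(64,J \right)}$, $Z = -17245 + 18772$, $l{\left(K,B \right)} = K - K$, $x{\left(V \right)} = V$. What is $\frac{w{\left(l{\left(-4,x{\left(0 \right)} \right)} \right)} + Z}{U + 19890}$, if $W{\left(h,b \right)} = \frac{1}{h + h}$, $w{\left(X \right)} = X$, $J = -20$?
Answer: $\frac{195456}{2545921} \approx 0.076772$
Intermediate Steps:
$l{\left(K,B \right)} = 0$
$Z = 1527$
$W{\left(h,b \right)} = \frac{1}{2 h}$
$U = \frac{1}{128}$ ($U = \frac{1}{2 \cdot 64} = \frac{1}{2} \cdot \frac{1}{64} = \frac{1}{128} \approx 0.0078125$)
$\frac{w{\left(l{\left(-4,x{\left(0 \right)} \right)} \right)} + Z}{U + 19890} = \frac{0 + 1527}{\frac{1}{128} + 19890} = \frac{1527}{\frac{2545921}{128}} = 1527 \cdot \frac{128}{2545921} = \frac{195456}{2545921}$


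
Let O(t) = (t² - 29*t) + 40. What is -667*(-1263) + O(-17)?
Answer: 843243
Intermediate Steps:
O(t) = 40 + t² - 29*t
-667*(-1263) + O(-17) = -667*(-1263) + (40 + (-17)² - 29*(-17)) = 842421 + (40 + 289 + 493) = 842421 + 822 = 843243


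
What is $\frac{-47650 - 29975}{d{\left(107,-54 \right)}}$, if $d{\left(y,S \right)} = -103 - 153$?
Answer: $\frac{77625}{256} \approx 303.22$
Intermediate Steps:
$d{\left(y,S \right)} = -256$ ($d{\left(y,S \right)} = -103 - 153 = -256$)
$\frac{-47650 - 29975}{d{\left(107,-54 \right)}} = \frac{-47650 - 29975}{-256} = \left(-77625\right) \left(- \frac{1}{256}\right) = \frac{77625}{256}$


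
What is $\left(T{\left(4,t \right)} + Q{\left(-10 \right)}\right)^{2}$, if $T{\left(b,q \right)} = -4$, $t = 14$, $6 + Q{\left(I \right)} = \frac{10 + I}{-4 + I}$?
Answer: $100$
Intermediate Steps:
$Q{\left(I \right)} = -6 + \frac{10 + I}{-4 + I}$
$\left(T{\left(4,t \right)} + Q{\left(-10 \right)}\right)^{2} = \left(-4 + \frac{34 - -50}{-4 - 10}\right)^{2} = \left(-4 + \frac{34 + 50}{-14}\right)^{2} = \left(-4 - 6\right)^{2} = \left(-10\right)^{2} = 100$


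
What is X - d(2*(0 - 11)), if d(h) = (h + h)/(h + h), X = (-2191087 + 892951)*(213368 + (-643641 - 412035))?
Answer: 1093430337887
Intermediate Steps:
X = 1093430337888 (X = -1298136*(213368 - 1055676) = -1298136*(-842308) = 1093430337888)
d(h) = 1 (d(h) = (2*h)/((2*h)) = (2*h)*(1/(2*h)) = 1)
X - d(2*(0 - 11)) = 1093430337888 - 1*1 = 1093430337888 - 1 = 1093430337887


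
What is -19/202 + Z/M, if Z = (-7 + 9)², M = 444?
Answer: -1907/22422 ≈ -0.085050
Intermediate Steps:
Z = 4 (Z = 2² = 4)
-19/202 + Z/M = -19/202 + 4/444 = -19*1/202 + 4*(1/444) = -19/202 + 1/111 = -1907/22422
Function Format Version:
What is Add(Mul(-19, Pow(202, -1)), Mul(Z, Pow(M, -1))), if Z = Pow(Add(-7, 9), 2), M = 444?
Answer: Rational(-1907, 22422) ≈ -0.085050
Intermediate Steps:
Z = 4 (Z = Pow(2, 2) = 4)
Add(Mul(-19, Pow(202, -1)), Mul(Z, Pow(M, -1))) = Add(Mul(-19, Pow(202, -1)), Mul(4, Pow(444, -1))) = Add(Mul(-19, Rational(1, 202)), Mul(4, Rational(1, 444))) = Add(Rational(-19, 202), Rational(1, 111)) = Rational(-1907, 22422)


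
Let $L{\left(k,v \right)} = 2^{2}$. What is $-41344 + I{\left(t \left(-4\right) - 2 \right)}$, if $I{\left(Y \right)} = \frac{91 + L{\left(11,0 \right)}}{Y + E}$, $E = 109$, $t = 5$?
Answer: $- \frac{3596833}{87} \approx -41343.0$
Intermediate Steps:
$L{\left(k,v \right)} = 4$
$I{\left(Y \right)} = \frac{95}{109 + Y}$ ($I{\left(Y \right)} = \frac{91 + 4}{Y + 109} = \frac{95}{109 + Y}$)
$-41344 + I{\left(t \left(-4\right) - 2 \right)} = -41344 + \frac{95}{109 + \left(5 \left(-4\right) - 2\right)} = -41344 + \frac{95}{109 - 22} = -41344 + \frac{95}{87} = - \frac{3596833}{87}$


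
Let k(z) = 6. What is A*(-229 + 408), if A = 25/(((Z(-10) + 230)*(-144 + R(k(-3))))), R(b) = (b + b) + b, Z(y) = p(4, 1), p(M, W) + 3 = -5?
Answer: -4475/27972 ≈ -0.15998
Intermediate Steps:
p(M, W) = -8 (p(M, W) = -3 - 5 = -8)
Z(y) = -8
R(b) = 3*b (R(b) = 2*b + b = 3*b)
A = -25/27972 (A = 25/(((-8 + 230)*(-144 + 3*6))) = 25/((222*(-144 + 18))) = 25/((222*(-126))) = 25/(-27972) = 25*(-1/27972) = -25/27972 ≈ -0.00089375)
A*(-229 + 408) = -25*(-229 + 408)/27972 = -25/27972*179 = -4475/27972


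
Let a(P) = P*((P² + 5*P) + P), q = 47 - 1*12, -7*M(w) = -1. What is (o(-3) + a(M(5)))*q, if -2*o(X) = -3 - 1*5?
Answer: 7075/49 ≈ 144.39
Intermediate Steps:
M(w) = ⅐ (M(w) = -⅐*(-1) = ⅐)
q = 35 (q = 47 - 12 = 35)
a(P) = P*(P² + 6*P)
o(X) = 4 (o(X) = -(-3 - 1*5)/2 = -(-3 - 5)/2 = -½*(-8) = 4)
(o(-3) + a(M(5)))*q = (4 + (⅐)²*(6 + ⅐))*35 = (4 + (1/49)*(43/7))*35 = (4 + 43/343)*35 = (1415/343)*35 = 7075/49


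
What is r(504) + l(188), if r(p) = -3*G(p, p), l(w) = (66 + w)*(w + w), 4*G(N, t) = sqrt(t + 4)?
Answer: 95504 - 3*sqrt(127)/2 ≈ 95487.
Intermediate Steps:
G(N, t) = sqrt(4 + t)/4 (G(N, t) = sqrt(t + 4)/4 = sqrt(4 + t)/4)
l(w) = 2*w*(66 + w) (l(w) = (66 + w)*(2*w) = 2*w*(66 + w))
r(p) = -3*sqrt(4 + p)/4
r(504) + l(188) = -3*sqrt(4 + 504)/4 + 2*188*(66 + 188) = -3*sqrt(127)/2 + 2*188*254 = -3*sqrt(127)/2 + 95504 = 95504 - 3*sqrt(127)/2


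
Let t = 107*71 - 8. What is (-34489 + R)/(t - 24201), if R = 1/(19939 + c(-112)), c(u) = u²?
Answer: 560153093/269803798 ≈ 2.0761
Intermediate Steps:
R = 1/32483 (R = 1/(19939 + (-112)²) = 1/(19939 + 12544) = 1/32483 ≈ 3.0785e-5)
t = 7589 (t = 7597 - 8 = 7589)
(-34489 + R)/(t - 24201) = (-34489 + 1/32483)/(7589 - 24201) = -1120306186/32483/(-16612) = -1120306186/32483*(-1/16612) = 560153093/269803798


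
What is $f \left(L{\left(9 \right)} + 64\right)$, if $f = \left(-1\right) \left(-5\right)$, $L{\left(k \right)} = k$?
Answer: $365$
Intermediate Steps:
$f = 5$
$f \left(L{\left(9 \right)} + 64\right) = 5 \left(9 + 64\right) = 5 \cdot 73 = 365$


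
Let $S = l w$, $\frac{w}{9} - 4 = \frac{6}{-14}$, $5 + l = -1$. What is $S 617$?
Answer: $- \frac{832950}{7} \approx -1.1899 \cdot 10^{5}$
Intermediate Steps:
$l = -6$ ($l = -5 - 1 = -6$)
$w = \frac{225}{7}$ ($w = 36 + 9 \frac{6}{-14} = 36 + 9 \cdot 6 \left(- \frac{1}{14}\right) = 36 + 9 \left(- \frac{3}{7}\right) = 36 - \frac{27}{7} = \frac{225}{7} \approx 32.143$)
$S = - \frac{1350}{7}$ ($S = \left(-6\right) \frac{225}{7} = - \frac{1350}{7} \approx -192.86$)
$S 617 = \left(- \frac{1350}{7}\right) 617 = - \frac{832950}{7}$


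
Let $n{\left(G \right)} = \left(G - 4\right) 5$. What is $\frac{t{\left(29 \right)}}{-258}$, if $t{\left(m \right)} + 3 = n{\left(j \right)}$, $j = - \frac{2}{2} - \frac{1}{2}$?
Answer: $\frac{61}{516} \approx 0.11822$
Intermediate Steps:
$j = - \frac{3}{2}$ ($j = \left(-2\right) \frac{1}{2} - \frac{1}{2} = -1 - \frac{1}{2} = - \frac{3}{2} \approx -1.5$)
$n{\left(G \right)} = -20 + 5 G$ ($n{\left(G \right)} = \left(G - 4\right) 5 = \left(-4 + G\right) 5 = -20 + 5 G$)
$t{\left(m \right)} = - \frac{61}{2}$ ($t{\left(m \right)} = -3 + \left(-20 + 5 \left(- \frac{3}{2}\right)\right) = -3 - \frac{55}{2} = - \frac{61}{2}$)
$\frac{t{\left(29 \right)}}{-258} = - \frac{61}{2 \left(-258\right)} = \left(- \frac{61}{2}\right) \left(- \frac{1}{258}\right) = \frac{61}{516}$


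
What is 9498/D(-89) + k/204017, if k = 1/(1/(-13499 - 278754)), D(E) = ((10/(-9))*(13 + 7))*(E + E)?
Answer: 3517787197/3631502600 ≈ 0.96869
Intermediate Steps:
D(E) = -400*E/9 (D(E) = ((10*(-⅑))*20)*(2*E) = (-10/9*20)*(2*E) = -400*E/9)
k = -292253 (k = 1/(1/(-292253)) = 1/(-1/292253) = -292253)
9498/D(-89) + k/204017 = 9498/((-400/9*(-89))) - 292253/204017 = 9498/(35600/9) - 292253*1/204017 = 9498*(9/35600) - 292253/204017 = 42741/17800 - 292253/204017 = 3517787197/3631502600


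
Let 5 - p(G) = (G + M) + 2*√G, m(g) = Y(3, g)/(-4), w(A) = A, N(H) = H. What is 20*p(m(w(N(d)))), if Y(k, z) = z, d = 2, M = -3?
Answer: 170 - 20*I*√2 ≈ 170.0 - 28.284*I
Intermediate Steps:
m(g) = -g/4 (m(g) = g/(-4) = g*(-¼) = -g/4)
p(G) = 8 - G - 2*√G (p(G) = 5 - ((G - 3) + 2*√G) = 5 - ((-3 + G) + 2*√G) = 5 - (-3 + G + 2*√G) = 5 + (3 - G - 2*√G) = 8 - G - 2*√G)
20*p(m(w(N(d)))) = 20*(8 - (-1)*2/4 - 2*I*√2/2) = 20*(8 - 1*(-½) - I*√2) = 20*(8 + ½ - I*√2) = 20*(17/2 - I*√2) = 170 - 20*I*√2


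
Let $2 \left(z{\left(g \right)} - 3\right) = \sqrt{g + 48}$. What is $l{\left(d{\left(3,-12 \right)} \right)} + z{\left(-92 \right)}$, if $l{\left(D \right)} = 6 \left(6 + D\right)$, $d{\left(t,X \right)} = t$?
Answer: $57 + i \sqrt{11} \approx 57.0 + 3.3166 i$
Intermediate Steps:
$l{\left(D \right)} = 36 + 6 D$
$z{\left(g \right)} = 3 + \frac{\sqrt{48 + g}}{2}$ ($z{\left(g \right)} = 3 + \frac{\sqrt{g + 48}}{2} = 3 + \frac{\sqrt{48 + g}}{2}$)
$l{\left(d{\left(3,-12 \right)} \right)} + z{\left(-92 \right)} = \left(36 + 6 \cdot 3\right) + \left(3 + \frac{\sqrt{48 - 92}}{2}\right) = \left(36 + 18\right) + \left(3 + \frac{\sqrt{-44}}{2}\right) = 54 + \left(3 + \frac{2 i \sqrt{11}}{2}\right) = 54 + \left(3 + i \sqrt{11}\right) = 57 + i \sqrt{11}$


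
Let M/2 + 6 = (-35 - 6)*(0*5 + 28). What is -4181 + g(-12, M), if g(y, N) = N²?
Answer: 5322683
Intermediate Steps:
M = -2308 (M = -12 + 2*((-35 - 6)*(0*5 + 28)) = -12 + 2*(-41*(0 + 28)) = -12 + 2*(-41*28) = -12 + 2*(-1148) = -12 - 2296 = -2308)
-4181 + g(-12, M) = -4181 + (-2308)² = -4181 + 5326864 = 5322683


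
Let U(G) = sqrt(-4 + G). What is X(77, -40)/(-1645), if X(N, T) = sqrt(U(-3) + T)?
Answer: -sqrt(-40 + I*sqrt(7))/1645 ≈ -0.00012708 - 0.0038468*I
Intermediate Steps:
X(N, T) = sqrt(T + I*sqrt(7)) (X(N, T) = sqrt(sqrt(-4 - 3) + T) = sqrt(sqrt(-7) + T) = sqrt(I*sqrt(7) + T) = sqrt(T + I*sqrt(7)))
X(77, -40)/(-1645) = sqrt(-40 + I*sqrt(7))/(-1645) = sqrt(-40 + I*sqrt(7))*(-1/1645) = -sqrt(-40 + I*sqrt(7))/1645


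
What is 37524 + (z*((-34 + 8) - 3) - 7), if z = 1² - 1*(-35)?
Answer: 36473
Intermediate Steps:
z = 36 (z = 1 + 35 = 36)
37524 + (z*((-34 + 8) - 3) - 7) = 37524 + (36*((-34 + 8) - 3) - 7) = 37524 + (36*(-26 - 3) - 7) = 37524 + (36*(-29) - 7) = 37524 + (-1044 - 7) = 37524 - 1051 = 36473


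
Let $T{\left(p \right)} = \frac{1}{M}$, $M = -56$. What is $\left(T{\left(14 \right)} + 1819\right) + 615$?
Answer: $\frac{136303}{56} \approx 2434.0$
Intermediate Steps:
$T{\left(p \right)} = - \frac{1}{56}$ ($T{\left(p \right)} = \frac{1}{-56} = - \frac{1}{56}$)
$\left(T{\left(14 \right)} + 1819\right) + 615 = \left(- \frac{1}{56} + 1819\right) + 615 = \frac{101863}{56} + 615 = \frac{136303}{56}$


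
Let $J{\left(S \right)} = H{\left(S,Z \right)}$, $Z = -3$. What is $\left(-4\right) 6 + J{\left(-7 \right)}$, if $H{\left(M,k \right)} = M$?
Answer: $-31$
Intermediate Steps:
$J{\left(S \right)} = S$
$\left(-4\right) 6 + J{\left(-7 \right)} = \left(-4\right) 6 - 7 = -24 - 7 = -31$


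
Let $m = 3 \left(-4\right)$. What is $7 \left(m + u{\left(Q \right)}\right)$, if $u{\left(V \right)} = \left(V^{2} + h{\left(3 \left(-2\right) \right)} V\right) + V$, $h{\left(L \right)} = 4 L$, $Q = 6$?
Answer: $-798$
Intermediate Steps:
$m = -12$
$u{\left(V \right)} = V^{2} - 23 V$ ($u{\left(V \right)} = \left(V^{2} + 4 \cdot 3 \left(-2\right) V\right) + V = \left(V^{2} + 4 \left(-6\right) V\right) + V = \left(V^{2} - 24 V\right) + V = V^{2} - 23 V$)
$7 \left(m + u{\left(Q \right)}\right) = 7 \left(-12 + 6 \left(-23 + 6\right)\right) = 7 \left(-12 + 6 \left(-17\right)\right) = 7 \left(-12 - 102\right) = 7 \left(-114\right) = -798$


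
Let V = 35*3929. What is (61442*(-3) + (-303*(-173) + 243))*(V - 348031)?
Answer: 27717378624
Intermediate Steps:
V = 137515
(61442*(-3) + (-303*(-173) + 243))*(V - 348031) = (61442*(-3) + (-303*(-173) + 243))*(137515 - 348031) = (-184326 + (52419 + 243))*(-210516) = (-184326 + 52662)*(-210516) = -131664*(-210516) = 27717378624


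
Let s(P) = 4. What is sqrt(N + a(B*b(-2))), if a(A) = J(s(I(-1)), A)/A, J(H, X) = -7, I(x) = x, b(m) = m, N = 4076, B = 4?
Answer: sqrt(65230)/4 ≈ 63.850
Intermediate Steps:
a(A) = -7/A
sqrt(N + a(B*b(-2))) = sqrt(4076 - 7/(4*(-2))) = sqrt(4076 - 7/(-8)) = sqrt(4076 - 7*(-1/8)) = sqrt(4076 + 7/8) = sqrt(32615/8) = sqrt(65230)/4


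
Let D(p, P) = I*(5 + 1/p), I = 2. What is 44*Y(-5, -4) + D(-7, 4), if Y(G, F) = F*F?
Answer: 4996/7 ≈ 713.71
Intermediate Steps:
Y(G, F) = F**2
D(p, P) = 10 + 2/p (D(p, P) = 2*(5 + 1/p) = 10 + 2/p)
44*Y(-5, -4) + D(-7, 4) = 44*(-4)**2 + (10 + 2/(-7)) = 44*16 + (10 + 2*(-1/7)) = 704 + (10 - 2/7) = 704 + 68/7 = 4996/7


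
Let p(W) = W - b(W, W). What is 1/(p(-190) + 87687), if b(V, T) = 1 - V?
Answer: 1/87306 ≈ 1.1454e-5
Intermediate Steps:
p(W) = -1 + 2*W (p(W) = W - (1 - W) = W + (-1 + W) = -1 + 2*W)
1/(p(-190) + 87687) = 1/((-1 + 2*(-190)) + 87687) = 1/((-1 - 380) + 87687) = 1/(-381 + 87687) = 1/87306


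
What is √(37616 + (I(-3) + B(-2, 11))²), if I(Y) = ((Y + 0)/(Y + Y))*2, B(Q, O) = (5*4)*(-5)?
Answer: √47417 ≈ 217.75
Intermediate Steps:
B(Q, O) = -100 (B(Q, O) = 20*(-5) = -100)
I(Y) = 1 (I(Y) = (Y/((2*Y)))*2 = (Y*(1/(2*Y)))*2 = (½)*2 = 1)
√(37616 + (I(-3) + B(-2, 11))²) = √(37616 + (1 - 100)²) = √(37616 + (-99)²) = √(37616 + 9801) = √47417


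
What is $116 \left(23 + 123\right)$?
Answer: $16936$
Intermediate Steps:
$116 \left(23 + 123\right) = 116 \cdot 146 = 16936$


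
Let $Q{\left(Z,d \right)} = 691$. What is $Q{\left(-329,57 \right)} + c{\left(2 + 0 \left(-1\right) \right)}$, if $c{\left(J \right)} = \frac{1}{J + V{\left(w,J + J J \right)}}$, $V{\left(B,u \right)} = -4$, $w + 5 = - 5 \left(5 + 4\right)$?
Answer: $\frac{1381}{2} \approx 690.5$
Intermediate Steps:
$w = -50$ ($w = -5 - 5 \left(5 + 4\right) = -5 - 45 = -50$)
$c{\left(J \right)} = \frac{1}{-4 + J}$ ($c{\left(J \right)} = \frac{1}{J - 4} = \frac{1}{-4 + J}$)
$Q{\left(-329,57 \right)} + c{\left(2 + 0 \left(-1\right) \right)} = 691 + \frac{1}{-4 + \left(2 + 0 \left(-1\right)\right)} = 691 + \frac{1}{-4 + \left(2 + 0\right)} = 691 + \frac{1}{-4 + 2} = 691 + \frac{1}{-2} = 691 - \frac{1}{2} = \frac{1381}{2}$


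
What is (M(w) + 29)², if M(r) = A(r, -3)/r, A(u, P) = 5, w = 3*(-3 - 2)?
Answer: 7396/9 ≈ 821.78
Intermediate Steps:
w = -15 (w = 3*(-5) = -15)
M(r) = 5/r
(M(w) + 29)² = (5/(-15) + 29)² = (5*(-1/15) + 29)² = (-⅓ + 29)² = (86/3)² = 7396/9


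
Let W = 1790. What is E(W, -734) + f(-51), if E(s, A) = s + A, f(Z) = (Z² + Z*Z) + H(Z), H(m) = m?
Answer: 6207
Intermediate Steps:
f(Z) = Z + 2*Z² (f(Z) = (Z² + Z*Z) + Z = (Z² + Z²) + Z = 2*Z² + Z = Z + 2*Z²)
E(s, A) = A + s
E(W, -734) + f(-51) = (-734 + 1790) - 51*(1 + 2*(-51)) = 1056 - 51*(1 - 102) = 1056 - 51*(-101) = 1056 + 5151 = 6207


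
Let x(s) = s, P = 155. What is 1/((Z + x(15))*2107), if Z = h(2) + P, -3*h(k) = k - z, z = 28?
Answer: 3/1129352 ≈ 2.6564e-6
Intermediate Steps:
h(k) = 28/3 - k/3 (h(k) = -(k - 1*28)/3 = -(k - 28)/3 = -(-28 + k)/3 = 28/3 - k/3)
Z = 491/3 (Z = (28/3 - ⅓*2) + 155 = (28/3 - ⅔) + 155 = 26/3 + 155 = 491/3 ≈ 163.67)
1/((Z + x(15))*2107) = 1/((491/3 + 15)*2107) = (1/2107)/(536/3) = (3/536)*(1/2107) = 3/1129352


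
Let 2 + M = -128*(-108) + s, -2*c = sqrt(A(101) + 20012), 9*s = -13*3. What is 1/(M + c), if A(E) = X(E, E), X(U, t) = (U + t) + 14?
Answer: 124359/1718305696 + 9*sqrt(5057)/1718305696 ≈ 7.2745e-5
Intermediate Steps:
s = -13/3 (s = (-13*3)/9 = (1/9)*(-39) = -13/3 ≈ -4.3333)
X(U, t) = 14 + U + t
A(E) = 14 + 2*E (A(E) = 14 + E + E = 14 + 2*E)
c = -sqrt(5057) (c = -sqrt((14 + 2*101) + 20012)/2 = -sqrt((14 + 202) + 20012)/2 = -sqrt(216 + 20012)/2 = -sqrt(5057) ≈ -71.113)
M = 41453/3 (M = -2 + (-128*(-108) - 13/3) = -2 + (13824 - 13/3) = -2 + 41459/3 = 41453/3 ≈ 13818.)
1/(M + c) = 1/(41453/3 - sqrt(5057))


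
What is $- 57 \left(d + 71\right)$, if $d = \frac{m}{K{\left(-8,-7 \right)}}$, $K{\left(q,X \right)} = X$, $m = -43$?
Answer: $- \frac{30780}{7} \approx -4397.1$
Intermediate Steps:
$d = \frac{43}{7}$ ($d = - \frac{43}{-7} = \left(-43\right) \left(- \frac{1}{7}\right) = \frac{43}{7} \approx 6.1429$)
$- 57 \left(d + 71\right) = - 57 \left(\frac{43}{7} + 71\right) = \left(-57\right) \frac{540}{7} = - \frac{30780}{7}$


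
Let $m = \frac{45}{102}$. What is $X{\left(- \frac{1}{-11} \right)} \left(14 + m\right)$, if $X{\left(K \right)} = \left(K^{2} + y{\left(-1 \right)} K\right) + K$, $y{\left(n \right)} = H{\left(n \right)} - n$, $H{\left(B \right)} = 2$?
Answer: $\frac{22095}{4114} \approx 5.3707$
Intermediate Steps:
$y{\left(n \right)} = 2 - n$
$m = \frac{15}{34}$ ($m = 45 \cdot \frac{1}{102} = \frac{15}{34} \approx 0.44118$)
$X{\left(K \right)} = K^{2} + 4 K$ ($X{\left(K \right)} = \left(K^{2} + \left(2 - -1\right) K\right) + K = \left(K^{2} + \left(2 + 1\right) K\right) + K = \left(K^{2} + 3 K\right) + K = K^{2} + 4 K$)
$X{\left(- \frac{1}{-11} \right)} \left(14 + m\right) = - \frac{1}{-11} \left(4 - \frac{1}{-11}\right) \left(14 + \frac{15}{34}\right) = \left(-1\right) \left(- \frac{1}{11}\right) \left(4 - - \frac{1}{11}\right) \frac{491}{34} = \frac{4 + \frac{1}{11}}{11} \cdot \frac{491}{34} = \frac{1}{11} \cdot \frac{45}{11} \cdot \frac{491}{34} = \frac{45}{121} \cdot \frac{491}{34} = \frac{22095}{4114}$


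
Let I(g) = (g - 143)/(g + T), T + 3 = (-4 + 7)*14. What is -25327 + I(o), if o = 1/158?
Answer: -156112894/6163 ≈ -25331.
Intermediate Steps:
T = 39 (T = -3 + (-4 + 7)*14 = -3 + 3*14 = -3 + 42 = 39)
o = 1/158 ≈ 0.0063291
I(g) = (-143 + g)/(39 + g) (I(g) = (g - 143)/(g + 39) = (-143 + g)/(39 + g))
-25327 + I(o) = -25327 + (-143 + 1/158)/(39 + 1/158) = -25327 - 22593/158/(6163/158) = -25327 + (158/6163)*(-22593/158) = -25327 - 22593/6163 = -156112894/6163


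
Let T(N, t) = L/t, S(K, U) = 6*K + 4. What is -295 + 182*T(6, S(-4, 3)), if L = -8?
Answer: -1111/5 ≈ -222.20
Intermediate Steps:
S(K, U) = 4 + 6*K
T(N, t) = -8/t
-295 + 182*T(6, S(-4, 3)) = -295 + 182*(-8/(4 + 6*(-4))) = -295 + 182*(-8/(4 - 24)) = -295 + 182*(-8/(-20)) = -295 + 182*(-8*(-1/20)) = -295 + 182*(⅖) = -295 + 364/5 = -1111/5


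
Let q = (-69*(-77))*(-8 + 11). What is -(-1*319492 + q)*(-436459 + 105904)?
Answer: -100340961915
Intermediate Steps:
q = 15939 (q = 5313*3 = 15939)
-(-1*319492 + q)*(-436459 + 105904) = -(-1*319492 + 15939)*(-436459 + 105904) = -(-319492 + 15939)*(-330555) = -(-303553)*(-330555) = -1*100340961915 = -100340961915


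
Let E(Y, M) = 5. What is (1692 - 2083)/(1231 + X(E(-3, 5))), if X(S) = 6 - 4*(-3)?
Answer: -391/1249 ≈ -0.31305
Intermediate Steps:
X(S) = 18 (X(S) = 6 + 12 = 18)
(1692 - 2083)/(1231 + X(E(-3, 5))) = (1692 - 2083)/(1231 + 18) = -391/1249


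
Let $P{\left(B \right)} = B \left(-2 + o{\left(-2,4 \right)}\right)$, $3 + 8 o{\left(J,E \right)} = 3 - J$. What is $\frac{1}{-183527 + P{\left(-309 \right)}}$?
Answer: $- \frac{4}{731945} \approx -5.4649 \cdot 10^{-6}$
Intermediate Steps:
$o{\left(J,E \right)} = - \frac{J}{8}$ ($o{\left(J,E \right)} = - \frac{3}{8} + \frac{3 - J}{8} = - \frac{3}{8} - \left(- \frac{3}{8} + \frac{J}{8}\right) = - \frac{J}{8}$)
$P{\left(B \right)} = - \frac{7 B}{4}$ ($P{\left(B \right)} = B \left(-2 - - \frac{1}{4}\right) = B \left(-2 + \frac{1}{4}\right) = B \left(- \frac{7}{4}\right) = - \frac{7 B}{4}$)
$\frac{1}{-183527 + P{\left(-309 \right)}} = \frac{1}{-183527 - - \frac{2163}{4}} = \frac{1}{-183527 + \frac{2163}{4}} = \frac{1}{- \frac{731945}{4}} = - \frac{4}{731945}$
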